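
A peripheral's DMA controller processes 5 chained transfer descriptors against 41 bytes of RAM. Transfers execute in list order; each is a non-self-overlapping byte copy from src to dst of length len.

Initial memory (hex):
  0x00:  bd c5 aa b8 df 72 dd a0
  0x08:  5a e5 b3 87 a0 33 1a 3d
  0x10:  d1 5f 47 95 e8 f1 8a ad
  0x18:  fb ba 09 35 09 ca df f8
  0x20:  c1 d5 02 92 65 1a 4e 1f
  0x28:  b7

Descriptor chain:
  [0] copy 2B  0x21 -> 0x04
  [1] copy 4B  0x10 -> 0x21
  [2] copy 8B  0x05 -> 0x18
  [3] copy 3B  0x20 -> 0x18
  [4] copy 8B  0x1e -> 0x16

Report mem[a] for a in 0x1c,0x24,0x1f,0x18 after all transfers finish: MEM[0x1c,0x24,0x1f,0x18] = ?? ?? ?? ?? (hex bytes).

MEM[0x1c,0x24,0x1f,0x18] = 95 95 a0 c1

D0: mem[0x04..0x05] <- [d5 02]
D1: mem[0x21..0x24] <- [d1 5f 47 95]
D2: mem[0x18..0x1f] <- [02 dd a0 5a e5 b3 87 a0]
D3: mem[0x18..0x1a] <- [c1 d1 5f]
D4: mem[0x16..0x1d] <- [87 a0 c1 d1 5f 47 95 1a]
query mem[0x1c]=0x95, mem[0x24]=0x95, mem[0x1f]=0xa0, mem[0x18]=0xc1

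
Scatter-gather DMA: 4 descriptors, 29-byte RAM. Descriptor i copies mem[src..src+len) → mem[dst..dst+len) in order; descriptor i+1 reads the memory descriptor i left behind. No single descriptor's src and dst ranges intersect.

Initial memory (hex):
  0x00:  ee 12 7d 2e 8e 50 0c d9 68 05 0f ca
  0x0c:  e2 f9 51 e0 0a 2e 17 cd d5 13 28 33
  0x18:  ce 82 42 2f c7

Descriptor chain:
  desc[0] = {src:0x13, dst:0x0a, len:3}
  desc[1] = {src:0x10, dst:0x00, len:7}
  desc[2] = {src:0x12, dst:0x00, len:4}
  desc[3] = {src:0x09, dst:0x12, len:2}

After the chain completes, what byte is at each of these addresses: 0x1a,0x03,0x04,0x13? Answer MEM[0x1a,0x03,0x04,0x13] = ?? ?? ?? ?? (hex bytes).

  after D0: wrote 3B at 0x0a = cdd513
  after D1: wrote 7B at 0x00 = 0a2e17cdd51328
  after D2: wrote 4B at 0x00 = 17cdd513
  after D3: wrote 2B at 0x12 = 05cd
query mem[0x1a]=0x42, mem[0x03]=0x13, mem[0x04]=0xd5, mem[0x13]=0xcd

MEM[0x1a,0x03,0x04,0x13] = 42 13 d5 cd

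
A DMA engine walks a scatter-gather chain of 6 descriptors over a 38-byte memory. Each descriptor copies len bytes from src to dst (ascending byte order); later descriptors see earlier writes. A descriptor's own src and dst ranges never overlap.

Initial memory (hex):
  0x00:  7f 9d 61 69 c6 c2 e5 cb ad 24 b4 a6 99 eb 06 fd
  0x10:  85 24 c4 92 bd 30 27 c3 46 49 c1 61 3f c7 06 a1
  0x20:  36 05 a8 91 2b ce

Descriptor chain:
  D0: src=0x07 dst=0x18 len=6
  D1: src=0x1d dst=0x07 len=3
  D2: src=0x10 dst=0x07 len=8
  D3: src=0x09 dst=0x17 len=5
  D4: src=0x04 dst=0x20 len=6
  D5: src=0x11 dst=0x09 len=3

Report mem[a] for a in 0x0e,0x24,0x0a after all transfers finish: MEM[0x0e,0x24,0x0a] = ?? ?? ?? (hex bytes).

  after D0: wrote 6B at 0x18 = cbad24b4a699
  after D1: wrote 3B at 0x07 = 9906a1
  after D2: wrote 8B at 0x07 = 8524c492bd3027c3
  after D3: wrote 5B at 0x17 = c492bd3027
  after D4: wrote 6B at 0x20 = c6c2e58524c4
  after D5: wrote 3B at 0x09 = 24c492
query mem[0x0e]=0xc3, mem[0x24]=0x24, mem[0x0a]=0xc4

MEM[0x0e,0x24,0x0a] = c3 24 c4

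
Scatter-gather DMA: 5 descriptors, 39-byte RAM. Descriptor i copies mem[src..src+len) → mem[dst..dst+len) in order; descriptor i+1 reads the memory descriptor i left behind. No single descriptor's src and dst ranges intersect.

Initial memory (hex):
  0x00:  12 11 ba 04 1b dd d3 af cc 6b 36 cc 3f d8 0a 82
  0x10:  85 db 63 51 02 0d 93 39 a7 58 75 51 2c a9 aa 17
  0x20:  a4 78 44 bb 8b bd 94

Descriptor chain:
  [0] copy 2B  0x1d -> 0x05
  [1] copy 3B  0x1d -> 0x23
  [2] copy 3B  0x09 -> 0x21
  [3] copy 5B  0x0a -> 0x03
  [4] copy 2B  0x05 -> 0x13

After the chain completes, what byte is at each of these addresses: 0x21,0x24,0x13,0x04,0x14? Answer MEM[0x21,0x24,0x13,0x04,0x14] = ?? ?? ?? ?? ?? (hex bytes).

MEM[0x21,0x24,0x13,0x04,0x14] = 6b aa 3f cc d8

#0 dst[0x05+2] := {0xa9,0xaa}
#1 dst[0x23+3] := {0xa9,0xaa,0x17}
#2 dst[0x21+3] := {0x6b,0x36,0xcc}
#3 dst[0x03+5] := {0x36,0xcc,0x3f,0xd8,0x0a}
#4 dst[0x13+2] := {0x3f,0xd8}
query mem[0x21]=0x6b, mem[0x24]=0xaa, mem[0x13]=0x3f, mem[0x04]=0xcc, mem[0x14]=0xd8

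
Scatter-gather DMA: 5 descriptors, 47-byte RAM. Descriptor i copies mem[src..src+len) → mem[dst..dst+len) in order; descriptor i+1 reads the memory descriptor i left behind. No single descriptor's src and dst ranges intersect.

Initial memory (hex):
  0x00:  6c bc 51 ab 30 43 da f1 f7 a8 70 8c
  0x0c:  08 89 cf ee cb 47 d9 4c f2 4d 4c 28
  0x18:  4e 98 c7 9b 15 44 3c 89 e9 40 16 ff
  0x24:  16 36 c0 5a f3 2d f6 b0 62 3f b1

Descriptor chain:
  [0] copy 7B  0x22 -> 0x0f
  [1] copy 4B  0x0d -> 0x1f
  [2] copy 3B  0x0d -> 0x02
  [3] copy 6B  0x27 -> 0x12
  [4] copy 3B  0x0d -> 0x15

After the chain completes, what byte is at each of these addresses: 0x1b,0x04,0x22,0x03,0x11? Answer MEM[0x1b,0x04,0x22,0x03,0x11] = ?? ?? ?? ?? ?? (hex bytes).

[0] 0x22->0x0f len=7 : 16 ff 16 36 c0 5a f3
[1] 0x0d->0x1f len=4 : 89 cf 16 ff
[2] 0x0d->0x02 len=3 : 89 cf 16
[3] 0x27->0x12 len=6 : 5a f3 2d f6 b0 62
[4] 0x0d->0x15 len=3 : 89 cf 16
query mem[0x1b]=0x9b, mem[0x04]=0x16, mem[0x22]=0xff, mem[0x03]=0xcf, mem[0x11]=0x16

MEM[0x1b,0x04,0x22,0x03,0x11] = 9b 16 ff cf 16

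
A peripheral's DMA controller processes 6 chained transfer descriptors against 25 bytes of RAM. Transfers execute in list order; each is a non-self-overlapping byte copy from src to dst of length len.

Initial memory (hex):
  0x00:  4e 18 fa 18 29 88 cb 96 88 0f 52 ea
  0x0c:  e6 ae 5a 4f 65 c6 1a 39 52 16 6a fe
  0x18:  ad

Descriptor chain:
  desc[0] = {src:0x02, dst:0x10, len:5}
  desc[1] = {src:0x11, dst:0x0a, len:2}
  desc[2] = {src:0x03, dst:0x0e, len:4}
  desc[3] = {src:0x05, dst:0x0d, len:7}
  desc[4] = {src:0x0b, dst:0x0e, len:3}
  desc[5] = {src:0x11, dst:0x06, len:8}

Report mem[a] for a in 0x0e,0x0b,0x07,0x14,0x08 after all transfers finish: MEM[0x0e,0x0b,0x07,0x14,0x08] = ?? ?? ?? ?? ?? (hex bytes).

MEM[0x0e,0x0b,0x07,0x14,0x08] = 29 6a 18 cb 29

#0 dst[0x10+5] := {0xfa,0x18,0x29,0x88,0xcb}
#1 dst[0x0a+2] := {0x18,0x29}
#2 dst[0x0e+4] := {0x18,0x29,0x88,0xcb}
#3 dst[0x0d+7] := {0x88,0xcb,0x96,0x88,0x0f,0x18,0x29}
#4 dst[0x0e+3] := {0x29,0xe6,0x88}
#5 dst[0x06+8] := {0x0f,0x18,0x29,0xcb,0x16,0x6a,0xfe,0xad}
query mem[0x0e]=0x29, mem[0x0b]=0x6a, mem[0x07]=0x18, mem[0x14]=0xcb, mem[0x08]=0x29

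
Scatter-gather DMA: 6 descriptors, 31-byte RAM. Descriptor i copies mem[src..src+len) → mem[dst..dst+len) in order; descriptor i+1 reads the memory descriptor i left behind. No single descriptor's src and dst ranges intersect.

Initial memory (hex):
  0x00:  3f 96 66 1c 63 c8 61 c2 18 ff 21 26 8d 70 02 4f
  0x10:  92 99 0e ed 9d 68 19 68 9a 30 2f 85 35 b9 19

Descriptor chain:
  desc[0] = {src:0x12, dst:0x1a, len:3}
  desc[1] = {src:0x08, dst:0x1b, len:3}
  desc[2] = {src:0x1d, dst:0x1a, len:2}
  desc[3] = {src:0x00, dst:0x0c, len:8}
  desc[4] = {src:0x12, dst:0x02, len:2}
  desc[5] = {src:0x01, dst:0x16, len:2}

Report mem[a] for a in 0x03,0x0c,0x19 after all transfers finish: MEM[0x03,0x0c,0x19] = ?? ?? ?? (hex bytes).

MEM[0x03,0x0c,0x19] = c2 3f 30

D0: mem[0x1a..0x1c] <- [0e ed 9d]
D1: mem[0x1b..0x1d] <- [18 ff 21]
D2: mem[0x1a..0x1b] <- [21 19]
D3: mem[0x0c..0x13] <- [3f 96 66 1c 63 c8 61 c2]
D4: mem[0x02..0x03] <- [61 c2]
D5: mem[0x16..0x17] <- [96 61]
query mem[0x03]=0xc2, mem[0x0c]=0x3f, mem[0x19]=0x30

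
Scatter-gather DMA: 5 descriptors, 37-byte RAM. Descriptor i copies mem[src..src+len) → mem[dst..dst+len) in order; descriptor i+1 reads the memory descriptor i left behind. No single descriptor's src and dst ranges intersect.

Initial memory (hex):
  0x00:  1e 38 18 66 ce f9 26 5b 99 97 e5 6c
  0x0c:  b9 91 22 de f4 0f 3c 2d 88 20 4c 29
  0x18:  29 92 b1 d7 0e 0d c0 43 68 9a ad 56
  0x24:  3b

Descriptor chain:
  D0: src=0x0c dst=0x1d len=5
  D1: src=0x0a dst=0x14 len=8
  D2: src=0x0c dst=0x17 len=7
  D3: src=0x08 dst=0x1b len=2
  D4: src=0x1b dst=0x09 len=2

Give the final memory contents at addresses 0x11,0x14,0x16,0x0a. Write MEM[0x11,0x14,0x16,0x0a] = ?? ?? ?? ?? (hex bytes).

D0: mem[0x1d..0x21] <- [b9 91 22 de f4]
D1: mem[0x14..0x1b] <- [e5 6c b9 91 22 de f4 0f]
D2: mem[0x17..0x1d] <- [b9 91 22 de f4 0f 3c]
D3: mem[0x1b..0x1c] <- [99 97]
D4: mem[0x09..0x0a] <- [99 97]
query mem[0x11]=0x0f, mem[0x14]=0xe5, mem[0x16]=0xb9, mem[0x0a]=0x97

MEM[0x11,0x14,0x16,0x0a] = 0f e5 b9 97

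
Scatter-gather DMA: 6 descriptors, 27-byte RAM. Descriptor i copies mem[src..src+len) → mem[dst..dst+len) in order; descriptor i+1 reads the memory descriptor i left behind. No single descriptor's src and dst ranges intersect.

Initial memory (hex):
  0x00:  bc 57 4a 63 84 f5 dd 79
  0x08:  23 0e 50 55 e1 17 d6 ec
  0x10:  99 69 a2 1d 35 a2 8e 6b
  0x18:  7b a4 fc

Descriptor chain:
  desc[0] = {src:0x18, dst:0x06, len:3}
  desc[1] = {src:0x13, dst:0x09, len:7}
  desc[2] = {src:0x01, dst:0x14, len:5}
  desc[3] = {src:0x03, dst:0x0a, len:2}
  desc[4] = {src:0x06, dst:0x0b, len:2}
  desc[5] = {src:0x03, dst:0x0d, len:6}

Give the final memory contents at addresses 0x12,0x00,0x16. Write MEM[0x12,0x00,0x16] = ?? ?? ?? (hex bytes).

MEM[0x12,0x00,0x16] = fc bc 63

  after D0: wrote 3B at 0x06 = 7ba4fc
  after D1: wrote 7B at 0x09 = 1d35a28e6b7ba4
  after D2: wrote 5B at 0x14 = 574a6384f5
  after D3: wrote 2B at 0x0a = 6384
  after D4: wrote 2B at 0x0b = 7ba4
  after D5: wrote 6B at 0x0d = 6384f57ba4fc
query mem[0x12]=0xfc, mem[0x00]=0xbc, mem[0x16]=0x63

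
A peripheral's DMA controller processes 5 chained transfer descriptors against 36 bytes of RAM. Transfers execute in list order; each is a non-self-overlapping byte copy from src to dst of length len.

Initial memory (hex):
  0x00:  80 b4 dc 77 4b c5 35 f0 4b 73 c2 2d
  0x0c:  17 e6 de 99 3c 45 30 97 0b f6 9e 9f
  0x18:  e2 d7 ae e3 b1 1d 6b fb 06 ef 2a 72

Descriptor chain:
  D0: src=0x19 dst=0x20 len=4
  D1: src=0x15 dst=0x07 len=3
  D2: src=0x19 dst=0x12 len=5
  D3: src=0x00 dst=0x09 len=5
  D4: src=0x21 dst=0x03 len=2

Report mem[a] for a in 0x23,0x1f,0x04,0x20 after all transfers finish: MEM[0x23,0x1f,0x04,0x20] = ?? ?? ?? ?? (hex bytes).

MEM[0x23,0x1f,0x04,0x20] = b1 fb e3 d7

[0] 0x19->0x20 len=4 : d7 ae e3 b1
[1] 0x15->0x07 len=3 : f6 9e 9f
[2] 0x19->0x12 len=5 : d7 ae e3 b1 1d
[3] 0x00->0x09 len=5 : 80 b4 dc 77 4b
[4] 0x21->0x03 len=2 : ae e3
query mem[0x23]=0xb1, mem[0x1f]=0xfb, mem[0x04]=0xe3, mem[0x20]=0xd7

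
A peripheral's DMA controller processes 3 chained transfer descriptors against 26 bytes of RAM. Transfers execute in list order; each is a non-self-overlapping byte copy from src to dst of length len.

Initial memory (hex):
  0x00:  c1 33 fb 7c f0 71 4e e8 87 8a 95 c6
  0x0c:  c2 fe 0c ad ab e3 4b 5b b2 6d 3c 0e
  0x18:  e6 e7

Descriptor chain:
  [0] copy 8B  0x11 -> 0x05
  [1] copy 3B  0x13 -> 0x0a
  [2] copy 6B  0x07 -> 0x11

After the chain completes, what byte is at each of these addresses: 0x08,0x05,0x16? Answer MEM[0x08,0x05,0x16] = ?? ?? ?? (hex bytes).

[0] 0x11->0x05 len=8 : e3 4b 5b b2 6d 3c 0e e6
[1] 0x13->0x0a len=3 : 5b b2 6d
[2] 0x07->0x11 len=6 : 5b b2 6d 5b b2 6d
query mem[0x08]=0xb2, mem[0x05]=0xe3, mem[0x16]=0x6d

MEM[0x08,0x05,0x16] = b2 e3 6d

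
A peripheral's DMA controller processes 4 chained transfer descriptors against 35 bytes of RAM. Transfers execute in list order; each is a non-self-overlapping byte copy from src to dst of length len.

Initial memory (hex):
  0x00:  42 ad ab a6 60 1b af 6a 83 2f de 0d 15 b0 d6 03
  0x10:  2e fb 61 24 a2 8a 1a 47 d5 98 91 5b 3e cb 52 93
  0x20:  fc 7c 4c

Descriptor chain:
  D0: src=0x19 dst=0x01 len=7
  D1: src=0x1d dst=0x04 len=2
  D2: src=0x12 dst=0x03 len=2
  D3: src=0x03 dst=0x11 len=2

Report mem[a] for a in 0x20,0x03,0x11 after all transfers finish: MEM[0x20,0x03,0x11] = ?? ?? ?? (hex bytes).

[0] 0x19->0x01 len=7 : 98 91 5b 3e cb 52 93
[1] 0x1d->0x04 len=2 : cb 52
[2] 0x12->0x03 len=2 : 61 24
[3] 0x03->0x11 len=2 : 61 24
query mem[0x20]=0xfc, mem[0x03]=0x61, mem[0x11]=0x61

MEM[0x20,0x03,0x11] = fc 61 61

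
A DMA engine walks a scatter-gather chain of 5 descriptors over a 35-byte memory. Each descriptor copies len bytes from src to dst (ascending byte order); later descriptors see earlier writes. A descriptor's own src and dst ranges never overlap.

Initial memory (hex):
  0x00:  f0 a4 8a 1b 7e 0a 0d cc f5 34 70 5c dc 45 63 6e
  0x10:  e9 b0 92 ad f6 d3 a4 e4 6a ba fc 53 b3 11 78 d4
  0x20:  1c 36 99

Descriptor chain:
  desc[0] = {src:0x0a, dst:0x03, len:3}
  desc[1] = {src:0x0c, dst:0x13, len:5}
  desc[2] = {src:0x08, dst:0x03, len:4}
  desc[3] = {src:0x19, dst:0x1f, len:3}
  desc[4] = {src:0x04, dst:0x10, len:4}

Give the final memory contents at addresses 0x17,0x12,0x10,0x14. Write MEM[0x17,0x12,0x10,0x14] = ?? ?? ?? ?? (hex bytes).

MEM[0x17,0x12,0x10,0x14] = e9 5c 34 45

D0: mem[0x03..0x05] <- [70 5c dc]
D1: mem[0x13..0x17] <- [dc 45 63 6e e9]
D2: mem[0x03..0x06] <- [f5 34 70 5c]
D3: mem[0x1f..0x21] <- [ba fc 53]
D4: mem[0x10..0x13] <- [34 70 5c cc]
query mem[0x17]=0xe9, mem[0x12]=0x5c, mem[0x10]=0x34, mem[0x14]=0x45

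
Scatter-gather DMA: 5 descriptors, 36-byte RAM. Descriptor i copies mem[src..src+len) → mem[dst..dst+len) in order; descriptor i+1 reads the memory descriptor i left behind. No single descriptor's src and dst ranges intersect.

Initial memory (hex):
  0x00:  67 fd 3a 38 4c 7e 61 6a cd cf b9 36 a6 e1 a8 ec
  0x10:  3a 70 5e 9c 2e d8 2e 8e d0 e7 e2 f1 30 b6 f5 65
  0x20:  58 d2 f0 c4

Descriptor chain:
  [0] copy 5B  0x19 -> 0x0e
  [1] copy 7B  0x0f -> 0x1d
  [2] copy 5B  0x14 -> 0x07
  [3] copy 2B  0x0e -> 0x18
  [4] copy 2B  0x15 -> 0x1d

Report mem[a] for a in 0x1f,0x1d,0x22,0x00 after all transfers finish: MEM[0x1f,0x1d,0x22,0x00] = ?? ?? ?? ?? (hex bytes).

#0 dst[0x0e+5] := {0xe7,0xe2,0xf1,0x30,0xb6}
#1 dst[0x1d+7] := {0xe2,0xf1,0x30,0xb6,0x9c,0x2e,0xd8}
#2 dst[0x07+5] := {0x2e,0xd8,0x2e,0x8e,0xd0}
#3 dst[0x18+2] := {0xe7,0xe2}
#4 dst[0x1d+2] := {0xd8,0x2e}
query mem[0x1f]=0x30, mem[0x1d]=0xd8, mem[0x22]=0x2e, mem[0x00]=0x67

MEM[0x1f,0x1d,0x22,0x00] = 30 d8 2e 67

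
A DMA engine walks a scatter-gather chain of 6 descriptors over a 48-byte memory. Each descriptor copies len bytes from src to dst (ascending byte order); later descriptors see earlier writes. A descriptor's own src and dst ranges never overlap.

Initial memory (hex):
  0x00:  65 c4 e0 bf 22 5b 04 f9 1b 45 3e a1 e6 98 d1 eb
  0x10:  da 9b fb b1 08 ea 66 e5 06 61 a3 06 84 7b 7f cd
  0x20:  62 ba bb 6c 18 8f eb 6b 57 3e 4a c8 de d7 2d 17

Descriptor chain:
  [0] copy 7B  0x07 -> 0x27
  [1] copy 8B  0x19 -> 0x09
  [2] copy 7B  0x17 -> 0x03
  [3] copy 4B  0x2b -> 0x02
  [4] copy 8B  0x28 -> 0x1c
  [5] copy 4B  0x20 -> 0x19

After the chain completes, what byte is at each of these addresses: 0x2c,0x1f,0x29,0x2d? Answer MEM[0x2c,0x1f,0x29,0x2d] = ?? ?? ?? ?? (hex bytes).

  after D0: wrote 7B at 0x27 = f91b453ea1e698
  after D1: wrote 8B at 0x09 = 61a306847b7fcd62
  after D2: wrote 7B at 0x03 = e50661a306847b
  after D3: wrote 4B at 0x02 = a1e6982d
  after D4: wrote 8B at 0x1c = 1b453ea1e6982d17
  after D5: wrote 4B at 0x19 = e6982d17
query mem[0x2c]=0xe6, mem[0x1f]=0xa1, mem[0x29]=0x45, mem[0x2d]=0x98

MEM[0x2c,0x1f,0x29,0x2d] = e6 a1 45 98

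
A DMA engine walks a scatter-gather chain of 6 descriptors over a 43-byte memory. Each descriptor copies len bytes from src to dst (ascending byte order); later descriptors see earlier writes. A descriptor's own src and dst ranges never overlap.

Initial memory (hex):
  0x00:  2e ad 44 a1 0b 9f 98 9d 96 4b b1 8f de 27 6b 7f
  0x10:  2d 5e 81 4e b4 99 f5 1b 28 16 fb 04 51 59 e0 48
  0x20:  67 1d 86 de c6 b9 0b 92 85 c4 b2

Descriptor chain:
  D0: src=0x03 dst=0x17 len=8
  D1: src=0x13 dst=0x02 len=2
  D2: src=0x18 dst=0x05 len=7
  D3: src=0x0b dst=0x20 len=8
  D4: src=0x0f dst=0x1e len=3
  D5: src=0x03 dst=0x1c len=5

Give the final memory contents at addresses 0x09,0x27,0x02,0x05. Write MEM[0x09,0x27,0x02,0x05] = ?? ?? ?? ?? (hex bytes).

MEM[0x09,0x27,0x02,0x05] = 96 81 4e 0b

#0 dst[0x17+8] := {0xa1,0x0b,0x9f,0x98,0x9d,0x96,0x4b,0xb1}
#1 dst[0x02+2] := {0x4e,0xb4}
#2 dst[0x05+7] := {0x0b,0x9f,0x98,0x9d,0x96,0x4b,0xb1}
#3 dst[0x20+8] := {0xb1,0xde,0x27,0x6b,0x7f,0x2d,0x5e,0x81}
#4 dst[0x1e+3] := {0x7f,0x2d,0x5e}
#5 dst[0x1c+5] := {0xb4,0x0b,0x0b,0x9f,0x98}
query mem[0x09]=0x96, mem[0x27]=0x81, mem[0x02]=0x4e, mem[0x05]=0x0b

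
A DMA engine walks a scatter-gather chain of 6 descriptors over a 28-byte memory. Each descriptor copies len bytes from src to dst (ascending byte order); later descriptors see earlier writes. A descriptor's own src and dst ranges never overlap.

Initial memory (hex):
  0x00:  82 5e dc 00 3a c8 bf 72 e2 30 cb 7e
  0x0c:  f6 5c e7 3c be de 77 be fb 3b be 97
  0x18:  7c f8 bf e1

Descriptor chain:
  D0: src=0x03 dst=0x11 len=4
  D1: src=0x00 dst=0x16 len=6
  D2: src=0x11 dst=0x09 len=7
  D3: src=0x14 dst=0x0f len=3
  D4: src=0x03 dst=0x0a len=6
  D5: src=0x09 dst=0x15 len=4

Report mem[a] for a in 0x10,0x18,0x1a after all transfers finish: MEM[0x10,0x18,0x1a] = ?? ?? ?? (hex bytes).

[0] 0x03->0x11 len=4 : 00 3a c8 bf
[1] 0x00->0x16 len=6 : 82 5e dc 00 3a c8
[2] 0x11->0x09 len=7 : 00 3a c8 bf 3b 82 5e
[3] 0x14->0x0f len=3 : bf 3b 82
[4] 0x03->0x0a len=6 : 00 3a c8 bf 72 e2
[5] 0x09->0x15 len=4 : 00 00 3a c8
query mem[0x10]=0x3b, mem[0x18]=0xc8, mem[0x1a]=0x3a

MEM[0x10,0x18,0x1a] = 3b c8 3a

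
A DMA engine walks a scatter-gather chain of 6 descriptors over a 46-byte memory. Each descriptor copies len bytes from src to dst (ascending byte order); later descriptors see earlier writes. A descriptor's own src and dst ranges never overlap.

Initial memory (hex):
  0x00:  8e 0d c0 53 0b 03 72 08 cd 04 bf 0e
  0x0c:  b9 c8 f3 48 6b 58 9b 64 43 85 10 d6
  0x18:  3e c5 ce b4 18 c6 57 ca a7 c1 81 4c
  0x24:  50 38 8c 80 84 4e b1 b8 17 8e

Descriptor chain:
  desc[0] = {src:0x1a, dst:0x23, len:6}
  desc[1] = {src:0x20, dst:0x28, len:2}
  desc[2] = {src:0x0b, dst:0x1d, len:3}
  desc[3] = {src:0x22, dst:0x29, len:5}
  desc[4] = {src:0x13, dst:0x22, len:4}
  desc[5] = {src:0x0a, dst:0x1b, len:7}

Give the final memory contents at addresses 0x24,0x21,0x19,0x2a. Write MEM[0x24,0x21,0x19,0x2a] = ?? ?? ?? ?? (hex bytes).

MEM[0x24,0x21,0x19,0x2a] = 85 6b c5 ce

#0 dst[0x23+6] := {0xce,0xb4,0x18,0xc6,0x57,0xca}
#1 dst[0x28+2] := {0xa7,0xc1}
#2 dst[0x1d+3] := {0x0e,0xb9,0xc8}
#3 dst[0x29+5] := {0x81,0xce,0xb4,0x18,0xc6}
#4 dst[0x22+4] := {0x64,0x43,0x85,0x10}
#5 dst[0x1b+7] := {0xbf,0x0e,0xb9,0xc8,0xf3,0x48,0x6b}
query mem[0x24]=0x85, mem[0x21]=0x6b, mem[0x19]=0xc5, mem[0x2a]=0xce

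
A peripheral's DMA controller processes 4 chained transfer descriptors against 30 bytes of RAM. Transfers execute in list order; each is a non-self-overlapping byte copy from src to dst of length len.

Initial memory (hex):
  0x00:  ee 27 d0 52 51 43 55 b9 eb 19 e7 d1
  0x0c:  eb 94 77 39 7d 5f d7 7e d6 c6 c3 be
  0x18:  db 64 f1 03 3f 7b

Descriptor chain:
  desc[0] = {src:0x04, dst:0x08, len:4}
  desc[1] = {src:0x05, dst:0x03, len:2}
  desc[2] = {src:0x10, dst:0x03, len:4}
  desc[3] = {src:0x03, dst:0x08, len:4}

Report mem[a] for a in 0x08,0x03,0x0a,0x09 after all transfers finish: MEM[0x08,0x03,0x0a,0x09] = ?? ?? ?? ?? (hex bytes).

MEM[0x08,0x03,0x0a,0x09] = 7d 7d d7 5f

[0] 0x04->0x08 len=4 : 51 43 55 b9
[1] 0x05->0x03 len=2 : 43 55
[2] 0x10->0x03 len=4 : 7d 5f d7 7e
[3] 0x03->0x08 len=4 : 7d 5f d7 7e
query mem[0x08]=0x7d, mem[0x03]=0x7d, mem[0x0a]=0xd7, mem[0x09]=0x5f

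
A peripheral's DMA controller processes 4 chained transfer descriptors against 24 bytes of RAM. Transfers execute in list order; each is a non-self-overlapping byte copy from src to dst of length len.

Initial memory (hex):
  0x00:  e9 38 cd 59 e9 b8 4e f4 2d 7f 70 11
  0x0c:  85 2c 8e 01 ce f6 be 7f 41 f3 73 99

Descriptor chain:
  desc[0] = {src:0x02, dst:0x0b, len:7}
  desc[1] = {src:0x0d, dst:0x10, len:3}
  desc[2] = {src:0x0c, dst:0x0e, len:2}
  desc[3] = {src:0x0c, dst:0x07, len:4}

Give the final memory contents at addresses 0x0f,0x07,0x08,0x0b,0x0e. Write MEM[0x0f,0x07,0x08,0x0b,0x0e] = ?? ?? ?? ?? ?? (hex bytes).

MEM[0x0f,0x07,0x08,0x0b,0x0e] = e9 59 e9 cd 59

#0 dst[0x0b+7] := {0xcd,0x59,0xe9,0xb8,0x4e,0xf4,0x2d}
#1 dst[0x10+3] := {0xe9,0xb8,0x4e}
#2 dst[0x0e+2] := {0x59,0xe9}
#3 dst[0x07+4] := {0x59,0xe9,0x59,0xe9}
query mem[0x0f]=0xe9, mem[0x07]=0x59, mem[0x08]=0xe9, mem[0x0b]=0xcd, mem[0x0e]=0x59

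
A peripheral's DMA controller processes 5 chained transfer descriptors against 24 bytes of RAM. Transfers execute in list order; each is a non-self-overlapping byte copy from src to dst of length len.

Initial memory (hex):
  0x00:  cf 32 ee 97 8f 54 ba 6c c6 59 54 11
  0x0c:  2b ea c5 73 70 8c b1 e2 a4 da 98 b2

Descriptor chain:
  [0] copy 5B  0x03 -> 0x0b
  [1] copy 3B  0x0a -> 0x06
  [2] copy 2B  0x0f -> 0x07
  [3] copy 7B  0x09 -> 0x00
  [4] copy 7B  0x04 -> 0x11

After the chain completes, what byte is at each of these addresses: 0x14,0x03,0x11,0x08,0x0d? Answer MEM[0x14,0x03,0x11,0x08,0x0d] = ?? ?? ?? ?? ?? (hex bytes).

[0] 0x03->0x0b len=5 : 97 8f 54 ba 6c
[1] 0x0a->0x06 len=3 : 54 97 8f
[2] 0x0f->0x07 len=2 : 6c 70
[3] 0x09->0x00 len=7 : 59 54 97 8f 54 ba 6c
[4] 0x04->0x11 len=7 : 54 ba 6c 6c 70 59 54
query mem[0x14]=0x6c, mem[0x03]=0x8f, mem[0x11]=0x54, mem[0x08]=0x70, mem[0x0d]=0x54

MEM[0x14,0x03,0x11,0x08,0x0d] = 6c 8f 54 70 54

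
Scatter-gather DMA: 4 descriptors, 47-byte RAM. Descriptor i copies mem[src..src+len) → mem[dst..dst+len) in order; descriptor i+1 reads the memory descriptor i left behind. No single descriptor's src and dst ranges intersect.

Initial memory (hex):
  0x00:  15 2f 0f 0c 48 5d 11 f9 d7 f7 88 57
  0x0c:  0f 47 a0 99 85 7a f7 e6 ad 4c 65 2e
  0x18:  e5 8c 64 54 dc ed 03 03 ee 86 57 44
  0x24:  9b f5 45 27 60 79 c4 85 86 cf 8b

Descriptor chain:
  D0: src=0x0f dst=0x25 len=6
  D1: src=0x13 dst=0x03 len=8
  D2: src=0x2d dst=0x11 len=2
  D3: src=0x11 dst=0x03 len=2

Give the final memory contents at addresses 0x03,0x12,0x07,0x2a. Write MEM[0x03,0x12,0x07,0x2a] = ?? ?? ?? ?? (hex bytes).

MEM[0x03,0x12,0x07,0x2a] = cf 8b 2e ad

#0 dst[0x25+6] := {0x99,0x85,0x7a,0xf7,0xe6,0xad}
#1 dst[0x03+8] := {0xe6,0xad,0x4c,0x65,0x2e,0xe5,0x8c,0x64}
#2 dst[0x11+2] := {0xcf,0x8b}
#3 dst[0x03+2] := {0xcf,0x8b}
query mem[0x03]=0xcf, mem[0x12]=0x8b, mem[0x07]=0x2e, mem[0x2a]=0xad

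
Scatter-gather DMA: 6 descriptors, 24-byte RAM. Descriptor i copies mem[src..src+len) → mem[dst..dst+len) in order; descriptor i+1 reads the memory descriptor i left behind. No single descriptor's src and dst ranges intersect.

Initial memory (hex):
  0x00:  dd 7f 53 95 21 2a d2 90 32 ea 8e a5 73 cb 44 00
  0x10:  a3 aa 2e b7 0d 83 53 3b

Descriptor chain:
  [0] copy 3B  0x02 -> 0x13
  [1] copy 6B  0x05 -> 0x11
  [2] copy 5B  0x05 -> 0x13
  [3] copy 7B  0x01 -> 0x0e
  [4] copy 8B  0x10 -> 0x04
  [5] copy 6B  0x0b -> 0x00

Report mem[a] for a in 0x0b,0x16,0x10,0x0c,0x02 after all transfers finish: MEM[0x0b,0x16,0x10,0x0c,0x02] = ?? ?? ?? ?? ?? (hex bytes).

#0 dst[0x13+3] := {0x53,0x95,0x21}
#1 dst[0x11+6] := {0x2a,0xd2,0x90,0x32,0xea,0x8e}
#2 dst[0x13+5] := {0x2a,0xd2,0x90,0x32,0xea}
#3 dst[0x0e+7] := {0x7f,0x53,0x95,0x21,0x2a,0xd2,0x90}
#4 dst[0x04+8] := {0x95,0x21,0x2a,0xd2,0x90,0x90,0x32,0xea}
#5 dst[0x00+6] := {0xea,0x73,0xcb,0x7f,0x53,0x95}
query mem[0x0b]=0xea, mem[0x16]=0x32, mem[0x10]=0x95, mem[0x0c]=0x73, mem[0x02]=0xcb

MEM[0x0b,0x16,0x10,0x0c,0x02] = ea 32 95 73 cb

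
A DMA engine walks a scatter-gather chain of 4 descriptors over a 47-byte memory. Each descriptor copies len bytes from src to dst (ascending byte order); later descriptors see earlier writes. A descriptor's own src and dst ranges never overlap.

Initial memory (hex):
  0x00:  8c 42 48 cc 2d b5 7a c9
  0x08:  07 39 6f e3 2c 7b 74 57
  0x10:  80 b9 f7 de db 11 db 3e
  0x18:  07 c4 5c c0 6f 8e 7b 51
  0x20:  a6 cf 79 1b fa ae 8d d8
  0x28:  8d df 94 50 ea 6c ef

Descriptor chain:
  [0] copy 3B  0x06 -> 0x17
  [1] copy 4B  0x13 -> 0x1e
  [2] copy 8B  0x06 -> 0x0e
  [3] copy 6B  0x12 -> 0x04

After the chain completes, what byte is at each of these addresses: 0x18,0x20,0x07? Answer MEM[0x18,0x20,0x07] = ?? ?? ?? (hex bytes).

[0] 0x06->0x17 len=3 : 7a c9 07
[1] 0x13->0x1e len=4 : de db 11 db
[2] 0x06->0x0e len=8 : 7a c9 07 39 6f e3 2c 7b
[3] 0x12->0x04 len=6 : 6f e3 2c 7b db 7a
query mem[0x18]=0xc9, mem[0x20]=0x11, mem[0x07]=0x7b

MEM[0x18,0x20,0x07] = c9 11 7b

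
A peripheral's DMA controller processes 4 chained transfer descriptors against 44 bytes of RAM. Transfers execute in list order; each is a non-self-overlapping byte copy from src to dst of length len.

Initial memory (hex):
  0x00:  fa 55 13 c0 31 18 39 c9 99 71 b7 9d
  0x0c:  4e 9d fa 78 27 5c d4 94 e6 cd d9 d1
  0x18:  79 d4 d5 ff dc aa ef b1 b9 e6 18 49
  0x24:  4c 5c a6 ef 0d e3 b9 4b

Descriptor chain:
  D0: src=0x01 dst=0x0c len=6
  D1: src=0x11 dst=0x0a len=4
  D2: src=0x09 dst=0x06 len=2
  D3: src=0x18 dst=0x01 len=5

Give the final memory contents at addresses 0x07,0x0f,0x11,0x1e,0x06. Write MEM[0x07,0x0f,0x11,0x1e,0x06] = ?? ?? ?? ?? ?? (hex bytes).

MEM[0x07,0x0f,0x11,0x1e,0x06] = 39 31 39 ef 71

#0 dst[0x0c+6] := {0x55,0x13,0xc0,0x31,0x18,0x39}
#1 dst[0x0a+4] := {0x39,0xd4,0x94,0xe6}
#2 dst[0x06+2] := {0x71,0x39}
#3 dst[0x01+5] := {0x79,0xd4,0xd5,0xff,0xdc}
query mem[0x07]=0x39, mem[0x0f]=0x31, mem[0x11]=0x39, mem[0x1e]=0xef, mem[0x06]=0x71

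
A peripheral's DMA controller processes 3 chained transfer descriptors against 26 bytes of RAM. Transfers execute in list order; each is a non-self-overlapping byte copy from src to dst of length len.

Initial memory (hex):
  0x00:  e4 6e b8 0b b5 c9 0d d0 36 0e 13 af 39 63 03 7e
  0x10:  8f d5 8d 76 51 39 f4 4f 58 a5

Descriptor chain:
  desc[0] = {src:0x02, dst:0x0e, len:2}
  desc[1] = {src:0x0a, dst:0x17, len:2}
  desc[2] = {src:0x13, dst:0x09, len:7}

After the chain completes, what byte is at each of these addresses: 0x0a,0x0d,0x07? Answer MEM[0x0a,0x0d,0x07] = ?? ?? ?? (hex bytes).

MEM[0x0a,0x0d,0x07] = 51 13 d0

#0 dst[0x0e+2] := {0xb8,0x0b}
#1 dst[0x17+2] := {0x13,0xaf}
#2 dst[0x09+7] := {0x76,0x51,0x39,0xf4,0x13,0xaf,0xa5}
query mem[0x0a]=0x51, mem[0x0d]=0x13, mem[0x07]=0xd0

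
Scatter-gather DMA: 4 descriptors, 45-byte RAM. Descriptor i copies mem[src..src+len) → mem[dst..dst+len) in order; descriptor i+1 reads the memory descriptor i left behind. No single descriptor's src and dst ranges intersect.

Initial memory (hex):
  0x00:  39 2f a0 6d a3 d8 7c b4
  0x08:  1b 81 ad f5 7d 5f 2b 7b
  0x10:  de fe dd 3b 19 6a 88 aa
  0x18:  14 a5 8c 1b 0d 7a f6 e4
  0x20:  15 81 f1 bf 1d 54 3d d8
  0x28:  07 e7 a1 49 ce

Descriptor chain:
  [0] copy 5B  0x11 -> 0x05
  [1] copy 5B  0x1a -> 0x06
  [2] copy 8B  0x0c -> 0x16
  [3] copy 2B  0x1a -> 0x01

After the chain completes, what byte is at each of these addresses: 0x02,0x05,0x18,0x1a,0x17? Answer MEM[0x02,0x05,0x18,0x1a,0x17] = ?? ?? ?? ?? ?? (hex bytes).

MEM[0x02,0x05,0x18,0x1a,0x17] = fe fe 2b de 5f

D0: mem[0x05..0x09] <- [fe dd 3b 19 6a]
D1: mem[0x06..0x0a] <- [8c 1b 0d 7a f6]
D2: mem[0x16..0x1d] <- [7d 5f 2b 7b de fe dd 3b]
D3: mem[0x01..0x02] <- [de fe]
query mem[0x02]=0xfe, mem[0x05]=0xfe, mem[0x18]=0x2b, mem[0x1a]=0xde, mem[0x17]=0x5f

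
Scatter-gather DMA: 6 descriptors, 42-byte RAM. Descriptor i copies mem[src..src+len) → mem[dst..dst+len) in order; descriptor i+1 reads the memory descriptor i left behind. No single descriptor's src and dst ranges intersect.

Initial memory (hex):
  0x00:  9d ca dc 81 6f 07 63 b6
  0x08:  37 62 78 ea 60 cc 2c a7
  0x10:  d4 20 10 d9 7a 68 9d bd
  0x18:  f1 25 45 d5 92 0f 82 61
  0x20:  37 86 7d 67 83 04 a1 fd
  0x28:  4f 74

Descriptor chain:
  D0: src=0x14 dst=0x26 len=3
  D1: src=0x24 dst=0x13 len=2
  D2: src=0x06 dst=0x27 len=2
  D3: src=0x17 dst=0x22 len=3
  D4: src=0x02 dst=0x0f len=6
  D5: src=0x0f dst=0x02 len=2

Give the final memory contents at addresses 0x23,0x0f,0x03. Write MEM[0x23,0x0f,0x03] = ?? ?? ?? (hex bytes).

D0: mem[0x26..0x28] <- [7a 68 9d]
D1: mem[0x13..0x14] <- [83 04]
D2: mem[0x27..0x28] <- [63 b6]
D3: mem[0x22..0x24] <- [bd f1 25]
D4: mem[0x0f..0x14] <- [dc 81 6f 07 63 b6]
D5: mem[0x02..0x03] <- [dc 81]
query mem[0x23]=0xf1, mem[0x0f]=0xdc, mem[0x03]=0x81

MEM[0x23,0x0f,0x03] = f1 dc 81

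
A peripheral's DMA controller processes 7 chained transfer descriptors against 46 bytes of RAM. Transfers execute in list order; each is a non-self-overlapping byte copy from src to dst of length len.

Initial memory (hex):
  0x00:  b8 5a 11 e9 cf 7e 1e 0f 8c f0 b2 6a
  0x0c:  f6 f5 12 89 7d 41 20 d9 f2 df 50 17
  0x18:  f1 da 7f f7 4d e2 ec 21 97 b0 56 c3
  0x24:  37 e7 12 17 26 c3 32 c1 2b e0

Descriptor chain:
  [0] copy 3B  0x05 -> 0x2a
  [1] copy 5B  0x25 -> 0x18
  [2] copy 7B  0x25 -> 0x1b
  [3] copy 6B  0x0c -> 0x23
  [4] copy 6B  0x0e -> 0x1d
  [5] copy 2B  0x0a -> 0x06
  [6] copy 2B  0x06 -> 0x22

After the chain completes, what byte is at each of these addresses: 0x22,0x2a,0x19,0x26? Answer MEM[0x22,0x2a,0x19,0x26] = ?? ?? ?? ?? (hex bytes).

#0 dst[0x2a+3] := {0x7e,0x1e,0x0f}
#1 dst[0x18+5] := {0xe7,0x12,0x17,0x26,0xc3}
#2 dst[0x1b+7] := {0xe7,0x12,0x17,0x26,0xc3,0x7e,0x1e}
#3 dst[0x23+6] := {0xf6,0xf5,0x12,0x89,0x7d,0x41}
#4 dst[0x1d+6] := {0x12,0x89,0x7d,0x41,0x20,0xd9}
#5 dst[0x06+2] := {0xb2,0x6a}
#6 dst[0x22+2] := {0xb2,0x6a}
query mem[0x22]=0xb2, mem[0x2a]=0x7e, mem[0x19]=0x12, mem[0x26]=0x89

MEM[0x22,0x2a,0x19,0x26] = b2 7e 12 89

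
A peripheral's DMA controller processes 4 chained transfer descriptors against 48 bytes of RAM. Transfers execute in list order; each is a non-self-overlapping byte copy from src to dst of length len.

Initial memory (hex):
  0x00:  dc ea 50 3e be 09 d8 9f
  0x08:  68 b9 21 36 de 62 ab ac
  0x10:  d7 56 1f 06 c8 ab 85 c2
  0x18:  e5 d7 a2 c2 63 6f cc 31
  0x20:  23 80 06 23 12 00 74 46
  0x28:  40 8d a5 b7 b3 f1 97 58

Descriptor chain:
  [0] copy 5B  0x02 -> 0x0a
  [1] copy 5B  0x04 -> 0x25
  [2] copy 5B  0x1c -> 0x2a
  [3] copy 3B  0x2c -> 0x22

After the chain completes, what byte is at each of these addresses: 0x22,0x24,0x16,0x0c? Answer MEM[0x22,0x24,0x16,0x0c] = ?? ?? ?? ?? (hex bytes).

MEM[0x22,0x24,0x16,0x0c] = cc 23 85 be

#0 dst[0x0a+5] := {0x50,0x3e,0xbe,0x09,0xd8}
#1 dst[0x25+5] := {0xbe,0x09,0xd8,0x9f,0x68}
#2 dst[0x2a+5] := {0x63,0x6f,0xcc,0x31,0x23}
#3 dst[0x22+3] := {0xcc,0x31,0x23}
query mem[0x22]=0xcc, mem[0x24]=0x23, mem[0x16]=0x85, mem[0x0c]=0xbe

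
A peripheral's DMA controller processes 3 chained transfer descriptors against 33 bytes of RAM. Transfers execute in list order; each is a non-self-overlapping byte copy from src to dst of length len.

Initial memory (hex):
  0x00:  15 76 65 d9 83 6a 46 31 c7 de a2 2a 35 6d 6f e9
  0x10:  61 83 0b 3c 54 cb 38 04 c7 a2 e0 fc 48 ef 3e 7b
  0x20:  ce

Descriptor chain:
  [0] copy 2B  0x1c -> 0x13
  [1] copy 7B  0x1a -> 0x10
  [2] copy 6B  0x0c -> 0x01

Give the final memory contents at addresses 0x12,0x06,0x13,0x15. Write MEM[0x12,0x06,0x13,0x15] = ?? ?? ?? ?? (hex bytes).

#0 dst[0x13+2] := {0x48,0xef}
#1 dst[0x10+7] := {0xe0,0xfc,0x48,0xef,0x3e,0x7b,0xce}
#2 dst[0x01+6] := {0x35,0x6d,0x6f,0xe9,0xe0,0xfc}
query mem[0x12]=0x48, mem[0x06]=0xfc, mem[0x13]=0xef, mem[0x15]=0x7b

MEM[0x12,0x06,0x13,0x15] = 48 fc ef 7b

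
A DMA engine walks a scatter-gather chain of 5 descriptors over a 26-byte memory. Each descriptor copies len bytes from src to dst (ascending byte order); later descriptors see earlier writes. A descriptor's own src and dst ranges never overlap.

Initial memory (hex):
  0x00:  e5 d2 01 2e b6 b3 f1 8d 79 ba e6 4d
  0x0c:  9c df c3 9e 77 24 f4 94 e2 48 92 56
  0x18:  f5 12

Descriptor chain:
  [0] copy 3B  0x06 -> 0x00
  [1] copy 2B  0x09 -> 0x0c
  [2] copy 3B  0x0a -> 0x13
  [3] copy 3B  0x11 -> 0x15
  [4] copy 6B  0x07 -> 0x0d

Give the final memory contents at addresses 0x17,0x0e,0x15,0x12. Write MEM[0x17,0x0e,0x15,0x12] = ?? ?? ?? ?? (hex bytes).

MEM[0x17,0x0e,0x15,0x12] = e6 79 24 ba

  after D0: wrote 3B at 0x00 = f18d79
  after D1: wrote 2B at 0x0c = bae6
  after D2: wrote 3B at 0x13 = e64dba
  after D3: wrote 3B at 0x15 = 24f4e6
  after D4: wrote 6B at 0x0d = 8d79bae64dba
query mem[0x17]=0xe6, mem[0x0e]=0x79, mem[0x15]=0x24, mem[0x12]=0xba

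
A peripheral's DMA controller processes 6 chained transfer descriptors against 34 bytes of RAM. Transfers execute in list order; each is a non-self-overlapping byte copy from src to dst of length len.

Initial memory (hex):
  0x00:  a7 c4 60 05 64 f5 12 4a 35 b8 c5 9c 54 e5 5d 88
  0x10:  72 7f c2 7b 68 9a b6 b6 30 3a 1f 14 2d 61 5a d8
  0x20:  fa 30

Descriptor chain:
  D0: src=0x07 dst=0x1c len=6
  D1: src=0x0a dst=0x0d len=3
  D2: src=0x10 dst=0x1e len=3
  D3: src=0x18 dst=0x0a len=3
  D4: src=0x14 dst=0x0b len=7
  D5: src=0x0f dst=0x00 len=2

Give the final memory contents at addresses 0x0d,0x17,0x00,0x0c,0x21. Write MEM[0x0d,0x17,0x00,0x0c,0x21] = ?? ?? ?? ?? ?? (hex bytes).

[0] 0x07->0x1c len=6 : 4a 35 b8 c5 9c 54
[1] 0x0a->0x0d len=3 : c5 9c 54
[2] 0x10->0x1e len=3 : 72 7f c2
[3] 0x18->0x0a len=3 : 30 3a 1f
[4] 0x14->0x0b len=7 : 68 9a b6 b6 30 3a 1f
[5] 0x0f->0x00 len=2 : 30 3a
query mem[0x0d]=0xb6, mem[0x17]=0xb6, mem[0x00]=0x30, mem[0x0c]=0x9a, mem[0x21]=0x54

MEM[0x0d,0x17,0x00,0x0c,0x21] = b6 b6 30 9a 54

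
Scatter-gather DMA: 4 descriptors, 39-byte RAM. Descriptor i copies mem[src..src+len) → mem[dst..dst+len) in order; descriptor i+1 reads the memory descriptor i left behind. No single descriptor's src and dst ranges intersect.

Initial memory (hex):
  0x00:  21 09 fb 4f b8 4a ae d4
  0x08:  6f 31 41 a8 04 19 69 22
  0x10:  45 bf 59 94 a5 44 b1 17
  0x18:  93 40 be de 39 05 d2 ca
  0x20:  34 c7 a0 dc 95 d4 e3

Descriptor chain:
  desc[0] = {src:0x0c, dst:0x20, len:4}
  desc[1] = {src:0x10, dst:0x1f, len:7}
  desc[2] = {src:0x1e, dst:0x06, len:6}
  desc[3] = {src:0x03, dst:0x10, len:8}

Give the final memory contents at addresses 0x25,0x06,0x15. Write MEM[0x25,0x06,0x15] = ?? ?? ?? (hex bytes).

MEM[0x25,0x06,0x15] = b1 d2 bf

[0] 0x0c->0x20 len=4 : 04 19 69 22
[1] 0x10->0x1f len=7 : 45 bf 59 94 a5 44 b1
[2] 0x1e->0x06 len=6 : d2 45 bf 59 94 a5
[3] 0x03->0x10 len=8 : 4f b8 4a d2 45 bf 59 94
query mem[0x25]=0xb1, mem[0x06]=0xd2, mem[0x15]=0xbf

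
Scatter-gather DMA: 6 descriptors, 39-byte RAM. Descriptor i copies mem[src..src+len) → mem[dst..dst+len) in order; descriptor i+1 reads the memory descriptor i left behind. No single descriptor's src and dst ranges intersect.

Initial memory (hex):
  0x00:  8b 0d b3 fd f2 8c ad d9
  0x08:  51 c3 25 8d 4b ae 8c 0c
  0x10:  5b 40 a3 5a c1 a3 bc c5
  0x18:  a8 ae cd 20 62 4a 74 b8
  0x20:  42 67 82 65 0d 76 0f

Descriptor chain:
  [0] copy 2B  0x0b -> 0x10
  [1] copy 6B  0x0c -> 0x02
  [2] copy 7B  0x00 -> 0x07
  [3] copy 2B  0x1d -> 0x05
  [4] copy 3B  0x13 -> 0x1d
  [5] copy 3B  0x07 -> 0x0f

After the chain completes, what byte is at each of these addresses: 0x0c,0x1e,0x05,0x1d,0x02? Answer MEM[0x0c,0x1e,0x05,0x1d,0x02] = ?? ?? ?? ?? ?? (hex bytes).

[0] 0x0b->0x10 len=2 : 8d 4b
[1] 0x0c->0x02 len=6 : 4b ae 8c 0c 8d 4b
[2] 0x00->0x07 len=7 : 8b 0d 4b ae 8c 0c 8d
[3] 0x1d->0x05 len=2 : 4a 74
[4] 0x13->0x1d len=3 : 5a c1 a3
[5] 0x07->0x0f len=3 : 8b 0d 4b
query mem[0x0c]=0x0c, mem[0x1e]=0xc1, mem[0x05]=0x4a, mem[0x1d]=0x5a, mem[0x02]=0x4b

MEM[0x0c,0x1e,0x05,0x1d,0x02] = 0c c1 4a 5a 4b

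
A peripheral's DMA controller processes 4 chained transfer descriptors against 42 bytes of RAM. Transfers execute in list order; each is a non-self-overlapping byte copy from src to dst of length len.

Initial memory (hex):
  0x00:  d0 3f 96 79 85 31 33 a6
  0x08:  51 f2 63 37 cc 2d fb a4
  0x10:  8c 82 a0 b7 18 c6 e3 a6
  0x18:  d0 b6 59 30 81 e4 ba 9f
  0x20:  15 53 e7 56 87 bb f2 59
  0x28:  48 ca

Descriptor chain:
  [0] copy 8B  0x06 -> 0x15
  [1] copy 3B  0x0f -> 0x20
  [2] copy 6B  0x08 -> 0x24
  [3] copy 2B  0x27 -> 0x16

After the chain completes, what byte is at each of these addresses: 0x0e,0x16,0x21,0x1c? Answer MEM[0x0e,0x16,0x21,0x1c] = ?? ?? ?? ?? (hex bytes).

D0: mem[0x15..0x1c] <- [33 a6 51 f2 63 37 cc 2d]
D1: mem[0x20..0x22] <- [a4 8c 82]
D2: mem[0x24..0x29] <- [51 f2 63 37 cc 2d]
D3: mem[0x16..0x17] <- [37 cc]
query mem[0x0e]=0xfb, mem[0x16]=0x37, mem[0x21]=0x8c, mem[0x1c]=0x2d

MEM[0x0e,0x16,0x21,0x1c] = fb 37 8c 2d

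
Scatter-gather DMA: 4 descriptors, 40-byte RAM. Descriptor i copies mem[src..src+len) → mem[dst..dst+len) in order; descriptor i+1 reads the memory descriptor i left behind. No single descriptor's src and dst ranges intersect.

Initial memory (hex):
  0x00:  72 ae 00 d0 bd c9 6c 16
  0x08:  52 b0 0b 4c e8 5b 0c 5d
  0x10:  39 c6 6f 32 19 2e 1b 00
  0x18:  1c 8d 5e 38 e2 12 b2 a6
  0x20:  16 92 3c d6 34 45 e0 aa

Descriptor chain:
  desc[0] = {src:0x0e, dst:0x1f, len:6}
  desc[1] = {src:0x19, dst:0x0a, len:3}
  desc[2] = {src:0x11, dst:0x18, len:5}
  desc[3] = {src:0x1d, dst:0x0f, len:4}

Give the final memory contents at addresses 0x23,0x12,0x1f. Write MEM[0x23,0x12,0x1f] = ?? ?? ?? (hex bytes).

MEM[0x23,0x12,0x1f] = 6f 5d 0c

  after D0: wrote 6B at 0x1f = 0c5d39c66f32
  after D1: wrote 3B at 0x0a = 8d5e38
  after D2: wrote 5B at 0x18 = c66f32192e
  after D3: wrote 4B at 0x0f = 12b20c5d
query mem[0x23]=0x6f, mem[0x12]=0x5d, mem[0x1f]=0x0c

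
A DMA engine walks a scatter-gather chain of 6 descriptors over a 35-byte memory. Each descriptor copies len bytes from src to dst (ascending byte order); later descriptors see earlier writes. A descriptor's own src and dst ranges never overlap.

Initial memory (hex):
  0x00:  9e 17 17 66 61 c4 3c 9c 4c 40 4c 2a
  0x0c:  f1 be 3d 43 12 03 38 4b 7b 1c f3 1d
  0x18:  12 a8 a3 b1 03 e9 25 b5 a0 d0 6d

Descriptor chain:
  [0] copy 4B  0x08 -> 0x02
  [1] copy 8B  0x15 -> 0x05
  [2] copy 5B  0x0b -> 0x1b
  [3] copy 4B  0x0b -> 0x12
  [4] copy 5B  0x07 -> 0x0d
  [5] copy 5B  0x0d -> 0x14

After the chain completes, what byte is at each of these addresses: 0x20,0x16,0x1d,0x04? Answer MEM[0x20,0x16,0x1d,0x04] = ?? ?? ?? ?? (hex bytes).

[0] 0x08->0x02 len=4 : 4c 40 4c 2a
[1] 0x15->0x05 len=8 : 1c f3 1d 12 a8 a3 b1 03
[2] 0x0b->0x1b len=5 : b1 03 be 3d 43
[3] 0x0b->0x12 len=4 : b1 03 be 3d
[4] 0x07->0x0d len=5 : 1d 12 a8 a3 b1
[5] 0x0d->0x14 len=5 : 1d 12 a8 a3 b1
query mem[0x20]=0xa0, mem[0x16]=0xa8, mem[0x1d]=0xbe, mem[0x04]=0x4c

MEM[0x20,0x16,0x1d,0x04] = a0 a8 be 4c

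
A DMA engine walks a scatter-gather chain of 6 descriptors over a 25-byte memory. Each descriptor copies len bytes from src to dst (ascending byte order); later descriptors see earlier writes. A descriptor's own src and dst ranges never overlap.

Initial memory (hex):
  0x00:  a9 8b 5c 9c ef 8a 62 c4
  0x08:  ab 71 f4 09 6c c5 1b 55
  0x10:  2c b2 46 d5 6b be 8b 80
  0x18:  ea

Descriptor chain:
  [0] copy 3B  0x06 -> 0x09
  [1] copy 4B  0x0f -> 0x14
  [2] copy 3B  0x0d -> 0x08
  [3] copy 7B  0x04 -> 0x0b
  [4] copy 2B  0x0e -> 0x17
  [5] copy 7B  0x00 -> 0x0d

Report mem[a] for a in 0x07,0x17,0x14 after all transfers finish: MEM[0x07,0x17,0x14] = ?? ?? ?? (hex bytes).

[0] 0x06->0x09 len=3 : 62 c4 ab
[1] 0x0f->0x14 len=4 : 55 2c b2 46
[2] 0x0d->0x08 len=3 : c5 1b 55
[3] 0x04->0x0b len=7 : ef 8a 62 c4 c5 1b 55
[4] 0x0e->0x17 len=2 : c4 c5
[5] 0x00->0x0d len=7 : a9 8b 5c 9c ef 8a 62
query mem[0x07]=0xc4, mem[0x17]=0xc4, mem[0x14]=0x55

MEM[0x07,0x17,0x14] = c4 c4 55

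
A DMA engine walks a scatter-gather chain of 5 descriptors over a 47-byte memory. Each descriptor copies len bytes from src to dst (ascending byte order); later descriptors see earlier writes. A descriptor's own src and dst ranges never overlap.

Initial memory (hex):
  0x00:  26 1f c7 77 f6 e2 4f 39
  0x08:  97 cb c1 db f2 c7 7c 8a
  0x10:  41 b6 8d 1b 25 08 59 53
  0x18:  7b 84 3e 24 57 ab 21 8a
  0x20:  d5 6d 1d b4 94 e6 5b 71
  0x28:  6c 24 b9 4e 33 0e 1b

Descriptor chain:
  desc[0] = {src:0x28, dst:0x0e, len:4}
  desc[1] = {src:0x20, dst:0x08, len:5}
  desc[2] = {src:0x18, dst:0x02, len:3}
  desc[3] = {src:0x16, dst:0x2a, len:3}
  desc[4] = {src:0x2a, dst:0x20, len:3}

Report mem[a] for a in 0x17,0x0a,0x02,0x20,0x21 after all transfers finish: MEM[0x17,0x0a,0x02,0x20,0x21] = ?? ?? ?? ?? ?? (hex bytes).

  after D0: wrote 4B at 0x0e = 6c24b94e
  after D1: wrote 5B at 0x08 = d56d1db494
  after D2: wrote 3B at 0x02 = 7b843e
  after D3: wrote 3B at 0x2a = 59537b
  after D4: wrote 3B at 0x20 = 59537b
query mem[0x17]=0x53, mem[0x0a]=0x1d, mem[0x02]=0x7b, mem[0x20]=0x59, mem[0x21]=0x53

MEM[0x17,0x0a,0x02,0x20,0x21] = 53 1d 7b 59 53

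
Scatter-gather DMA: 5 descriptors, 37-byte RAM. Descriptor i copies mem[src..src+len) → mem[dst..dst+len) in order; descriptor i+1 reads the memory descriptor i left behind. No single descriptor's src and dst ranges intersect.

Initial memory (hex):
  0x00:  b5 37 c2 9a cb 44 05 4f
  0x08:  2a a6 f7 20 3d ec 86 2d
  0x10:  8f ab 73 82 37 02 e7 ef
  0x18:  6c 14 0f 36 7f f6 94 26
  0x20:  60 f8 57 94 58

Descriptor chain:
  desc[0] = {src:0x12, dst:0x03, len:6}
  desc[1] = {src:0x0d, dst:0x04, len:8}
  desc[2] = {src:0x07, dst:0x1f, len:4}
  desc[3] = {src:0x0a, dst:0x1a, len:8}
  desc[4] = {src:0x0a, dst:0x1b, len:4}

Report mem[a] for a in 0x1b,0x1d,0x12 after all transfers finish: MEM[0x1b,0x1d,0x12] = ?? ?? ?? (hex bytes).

D0: mem[0x03..0x08] <- [73 82 37 02 e7 ef]
D1: mem[0x04..0x0b] <- [ec 86 2d 8f ab 73 82 37]
D2: mem[0x1f..0x22] <- [8f ab 73 82]
D3: mem[0x1a..0x21] <- [82 37 3d ec 86 2d 8f ab]
D4: mem[0x1b..0x1e] <- [82 37 3d ec]
query mem[0x1b]=0x82, mem[0x1d]=0x3d, mem[0x12]=0x73

MEM[0x1b,0x1d,0x12] = 82 3d 73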